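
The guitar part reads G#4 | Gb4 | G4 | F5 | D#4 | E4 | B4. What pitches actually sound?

G#3 Gb3 G3 F4 D#3 E3 B3

Written C4 on the guitar sounds as C3, a perfect octave lower; apply that shift to every note.
G#4 -> G#3
Gb4 -> Gb3
G4 -> G3
F5 -> F4
D#4 -> D#3
E4 -> E3
B4 -> B3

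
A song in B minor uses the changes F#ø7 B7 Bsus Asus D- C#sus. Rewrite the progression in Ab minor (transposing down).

Ebø7 Ab7 Absus Gbsus Cb- Bbsus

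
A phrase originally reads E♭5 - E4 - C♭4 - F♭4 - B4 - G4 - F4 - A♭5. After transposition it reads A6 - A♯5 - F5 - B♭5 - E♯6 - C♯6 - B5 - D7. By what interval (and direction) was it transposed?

Take the first pair: Eb5 → A6. E to A spans 11 letter names, so the interval is some kind of eleventh.
Eb5 to A6 is 18 semitones, which makes it an augmented eleventh; the second version is higher, so the direction is up.
Checking another pair — Ab5 → D7 — gives the same interval.

up an augmented eleventh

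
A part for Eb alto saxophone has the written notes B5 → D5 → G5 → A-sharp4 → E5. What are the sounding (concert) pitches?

D5 F4 Bb4 C#4 G4

Written C4 on the Eb alto saxophone sounds as Eb3, a major sixth lower; apply that shift to every note.
B5 becomes D5
D5 becomes F4
G5 becomes Bb4
A#4 becomes C#4
E5 becomes G4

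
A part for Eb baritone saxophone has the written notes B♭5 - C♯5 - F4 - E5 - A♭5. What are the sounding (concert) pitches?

Written C4 on the Eb baritone saxophone sounds as Eb2, a major thirteenth lower; apply that shift to every note.
Bb5 → Db4
C#5 → E3
F4 → Ab2
E5 → G3
Ab5 → Cb4

Db4 E3 Ab2 G3 Cb4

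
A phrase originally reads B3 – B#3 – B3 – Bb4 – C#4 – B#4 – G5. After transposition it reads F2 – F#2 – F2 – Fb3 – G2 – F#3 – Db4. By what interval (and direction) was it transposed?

down an augmented eleventh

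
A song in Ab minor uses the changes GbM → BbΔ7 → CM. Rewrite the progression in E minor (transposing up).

Ab minor up to E minor is an augmented fifth; each chord root moves by that interval while the quality stays the same.
GbM: root Gb up an augmented fifth → D, giving DM.
BbΔ7: root Bb up an augmented fifth → F#, giving F#Δ7.
CM: root C up an augmented fifth → G#, giving G#M.

DM F#Δ7 G#M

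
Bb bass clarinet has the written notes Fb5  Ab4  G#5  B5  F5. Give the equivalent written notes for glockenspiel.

Ebb2 Gb1 F#2 A2 Eb2

First find concert pitch: the Bb bass clarinet sounds a major ninth below written, so Fb5 Ab4 G#5 B5 F5 sounds Ebb4 Gb3 F#4 A4 Eb4.
Then write for glockenspiel: it sounds a perfect fifteenth above written, so the part must be a perfect fifteenth below concert.
Ebb4 → Ebb2
Gb3 → Gb1
F#4 → F#2
A4 → A2
Eb4 → Eb2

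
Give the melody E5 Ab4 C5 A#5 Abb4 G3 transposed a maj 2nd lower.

D5 Gb4 Bb4 G#5 Gbb4 F3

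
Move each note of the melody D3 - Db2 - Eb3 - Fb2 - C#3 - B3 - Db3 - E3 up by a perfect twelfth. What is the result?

D3 → A4
Db2 → Ab3
Eb3 → Bb4
Fb2 → Cb4
C#3 → G#4
B3 → F#5
Db3 → Ab4
E3 → B4

A4 Ab3 Bb4 Cb4 G#4 F#5 Ab4 B4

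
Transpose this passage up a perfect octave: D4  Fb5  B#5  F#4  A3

D5 Fb6 B#6 F#5 A4

D4 -> D5
Fb5 -> Fb6
B#5 -> B#6
F#4 -> F#5
A3 -> A4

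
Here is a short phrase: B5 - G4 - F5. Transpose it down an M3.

G5 Eb4 Db5

B5 -> G5
G4 -> Eb4
F5 -> Db5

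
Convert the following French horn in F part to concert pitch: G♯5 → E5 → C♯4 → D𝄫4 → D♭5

C#5 A4 F#3 Gbb3 Gb4

Written C4 on the French horn in F sounds as F3, a perfect fifth lower; apply that shift to every note.
G#5 gives C#5
E5 gives A4
C#4 gives F#3
Dbb4 gives Gbb3
Db5 gives Gb4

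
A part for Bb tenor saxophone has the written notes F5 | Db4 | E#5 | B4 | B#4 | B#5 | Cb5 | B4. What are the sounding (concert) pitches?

Eb4 Cb3 D#4 A3 A#3 A#4 Bbb3 A3

Written C4 on the Bb tenor saxophone sounds as Bb2, a major ninth lower; apply that shift to every note.
F5 to Eb4
Db4 to Cb3
E#5 to D#4
B4 to A3
B#4 to A#3
B#5 to A#4
Cb5 to Bbb3
B4 to A3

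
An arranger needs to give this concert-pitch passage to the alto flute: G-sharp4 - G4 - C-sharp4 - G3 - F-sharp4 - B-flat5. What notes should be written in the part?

C#5 C5 F#4 C4 B4 Eb6

Written C4 sounds as G3 on the alto flute, so concert pitches are written a perfect fourth up.
G#4 to C#5
G4 to C5
C#4 to F#4
G3 to C4
F#4 to B4
Bb5 to Eb6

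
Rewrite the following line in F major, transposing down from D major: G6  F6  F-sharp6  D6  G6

Bb5 Ab5 A5 F5 Bb5

D major to F major down is a major sixth, so every note moves down by that interval.
G6 gives Bb5
F6 gives Ab5
F#6 gives A5
D6 gives F5
G6 gives Bb5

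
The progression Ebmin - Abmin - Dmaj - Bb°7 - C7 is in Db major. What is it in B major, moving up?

C#min F#min B#maj G#°7 A#7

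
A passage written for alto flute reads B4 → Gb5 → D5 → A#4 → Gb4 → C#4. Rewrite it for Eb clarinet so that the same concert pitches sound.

D#4 Bb4 F#4 C##4 Bb3 E#3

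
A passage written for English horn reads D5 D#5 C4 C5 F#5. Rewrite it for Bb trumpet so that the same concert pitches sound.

A4 A#4 G3 G4 C#5

First find concert pitch: the English horn sounds a perfect fifth below written, so D5 D#5 C4 C5 F#5 sounds G4 G#4 F3 F4 B4.
Then write for Bb trumpet: it sounds a major second below written, so the part must be a major second above concert.
G4 → A4
G#4 → A#4
F3 → G3
F4 → G4
B4 → C#5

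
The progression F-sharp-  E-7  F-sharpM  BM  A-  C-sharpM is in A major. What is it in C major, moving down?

A- G-7 AM DM C- EM

A major down to C major is a major sixth; each chord root moves by that interval while the quality stays the same.
F-sharp-: root F-sharp down a major sixth → A, giving A-.
E-7: root E down a major sixth → G, giving G-7.
F-sharpM: root F-sharp down a major sixth → A, giving AM.
BM: root B down a major sixth → D, giving DM.
A-: root A down a major sixth → C, giving C-.
C-sharpM: root C-sharp down a major sixth → E, giving EM.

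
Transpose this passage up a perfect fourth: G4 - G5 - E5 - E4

C5 C6 A5 A4

G4 becomes C5
G5 becomes C6
E5 becomes A5
E4 becomes A4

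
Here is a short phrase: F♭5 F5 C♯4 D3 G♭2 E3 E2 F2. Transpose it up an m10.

Abb6 Ab6 E5 F4 Bbb3 G4 G3 Ab3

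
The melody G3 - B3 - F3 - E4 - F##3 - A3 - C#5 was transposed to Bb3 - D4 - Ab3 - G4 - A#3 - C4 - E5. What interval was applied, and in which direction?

up a minor third

Take the first pair: G3 → Bb3. G to B spans 3 letter names, so the interval is some kind of third.
G3 to Bb3 is 3 semitones, which makes it a minor third; the second version is higher, so the direction is up.
Checking another pair — C#5 → E5 — gives the same interval.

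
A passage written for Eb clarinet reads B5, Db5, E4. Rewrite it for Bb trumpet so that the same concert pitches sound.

E6 Gb5 A4

First find concert pitch: the Eb clarinet sounds a minor third above written, so B5 Db5 E4 sounds D6 Fb5 G4.
Then write for Bb trumpet: it sounds a major second below written, so the part must be a major second above concert.
D6 → E6
Fb5 → Gb5
G4 → A4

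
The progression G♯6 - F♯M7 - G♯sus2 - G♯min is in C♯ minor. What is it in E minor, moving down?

C♯ minor down to E minor is a major sixth; each chord root moves by that interval while the quality stays the same.
G♯6: root G♯ down a major sixth → B, giving B6.
F♯M7: root F♯ down a major sixth → A, giving AM7.
G♯sus2: root G♯ down a major sixth → B, giving Bsus2.
G♯min: root G♯ down a major sixth → B, giving Bmin.

B6 AM7 Bsus2 Bmin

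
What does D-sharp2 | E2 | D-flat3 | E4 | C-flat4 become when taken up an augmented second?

E##2 F##2 E3 F##4 D4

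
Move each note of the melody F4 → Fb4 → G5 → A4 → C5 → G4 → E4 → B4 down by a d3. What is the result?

F4 becomes D#4
Fb4 becomes D4
G5 becomes E#5
A4 becomes F##4
C5 becomes A#4
G4 becomes E#4
E4 becomes C##4
B4 becomes G##4

D#4 D4 E#5 F##4 A#4 E#4 C##4 G##4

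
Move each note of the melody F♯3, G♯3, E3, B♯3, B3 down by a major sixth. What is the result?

A major sixth down from F#3 gives A2.
G#3: a sixth down reaches B, and 9 semitones makes it B2.
A major sixth down from E3 gives G2.
B#3 down a major sixth is D#3.
B3 down a major sixth is D3.

A2 B2 G2 D#3 D3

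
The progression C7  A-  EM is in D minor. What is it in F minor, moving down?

D minor down to F minor is a major sixth; each chord root moves by that interval while the quality stays the same.
C7: root C down a major sixth → Eb, giving Eb7.
A-: root A down a major sixth → C, giving C-.
EM: root E down a major sixth → G, giving GM.

Eb7 C- GM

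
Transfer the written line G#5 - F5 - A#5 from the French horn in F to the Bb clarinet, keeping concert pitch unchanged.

First find concert pitch: the French horn in F sounds a perfect fifth below written, so G#5 F5 A#5 sounds C#5 Bb4 D#5.
Then write for Bb clarinet: it sounds a major second below written, so the part must be a major second above concert.
C#5 → D#5
Bb4 → C5
D#5 → E#5

D#5 C5 E#5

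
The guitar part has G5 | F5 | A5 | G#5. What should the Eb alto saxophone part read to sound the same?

First find concert pitch: the guitar sounds a perfect octave below written, so G5 F5 A5 G#5 sounds G4 F4 A4 G#4.
Then write for Eb alto saxophone: it sounds a major sixth below written, so the part must be a major sixth above concert.
G4 → E5
F4 → D5
A4 → F#5
G#4 → E#5

E5 D5 F#5 E#5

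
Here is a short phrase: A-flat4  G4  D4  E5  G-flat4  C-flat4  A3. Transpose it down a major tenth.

Ab4 gives Fb3
G4 gives Eb3
D4 gives Bb2
E5 gives C4
Gb4 gives Ebb3
Cb4 gives Abb2
A3 gives F2

Fb3 Eb3 Bb2 C4 Ebb3 Abb2 F2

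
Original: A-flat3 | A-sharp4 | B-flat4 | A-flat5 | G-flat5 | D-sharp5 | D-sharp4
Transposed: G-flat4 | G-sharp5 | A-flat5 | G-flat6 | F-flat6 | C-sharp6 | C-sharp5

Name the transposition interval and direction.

up a minor seventh

From Ab3 to Gb4 is 7 letter names — a seventh of some quality.
Ab3 to Gb4 is 10 semitones, which makes it a minor seventh; the second version is higher, so the direction is up.
Checking another pair — D#4 → C#5 — gives the same interval.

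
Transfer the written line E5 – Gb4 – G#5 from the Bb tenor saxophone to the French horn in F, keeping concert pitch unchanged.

First find concert pitch: the Bb tenor saxophone sounds a major ninth below written, so E5 Gb4 G#5 sounds D4 Fb3 F#4.
Then write for French horn in F: it sounds a perfect fifth below written, so the part must be a perfect fifth above concert.
D4 → A4
Fb3 → Cb4
F#4 → C#5

A4 Cb4 C#5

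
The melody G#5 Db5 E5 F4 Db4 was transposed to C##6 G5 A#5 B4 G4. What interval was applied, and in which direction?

up an augmented fourth

From G#5 to C##6 is 4 letter names — a fourth of some quality.
G#5 to C##6 is 6 semitones, which makes it an augmented fourth; the second version is higher, so the direction is up.
Checking another pair — Db4 → G4 — gives the same interval.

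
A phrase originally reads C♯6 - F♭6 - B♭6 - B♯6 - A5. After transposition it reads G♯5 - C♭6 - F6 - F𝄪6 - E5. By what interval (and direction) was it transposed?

From C#6 to G#5 is 4 letter names — a fourth of some quality.
G#5 to C#6 is 5 semitones, which makes it a perfect fourth; the second version is lower, so the direction is down.
Checking another pair — A5 → E5 — gives the same interval.

down a perfect fourth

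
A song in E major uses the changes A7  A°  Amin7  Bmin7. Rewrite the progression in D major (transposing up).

G7 G° Gmin7 Amin7

E major up to D major is a minor seventh; each chord root moves by that interval while the quality stays the same.
A7: root A up a minor seventh → G, giving G7.
A°: root A up a minor seventh → G, giving G°.
Amin7: root A up a minor seventh → G, giving Gmin7.
Bmin7: root B up a minor seventh → A, giving Amin7.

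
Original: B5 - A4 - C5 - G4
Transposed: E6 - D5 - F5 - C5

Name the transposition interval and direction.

up a perfect fourth

From B5 to E6 is 4 letter names — a fourth of some quality.
B5 to E6 is 5 semitones, which makes it a perfect fourth; the second version is higher, so the direction is up.
Checking another pair — G4 → C5 — gives the same interval.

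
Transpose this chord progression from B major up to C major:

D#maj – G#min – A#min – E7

Emaj Amin Bmin F7

B major up to C major is a minor second; each chord root moves by that interval while the quality stays the same.
D#maj: root D# up a minor second → E, giving Emaj.
G#min: root G# up a minor second → A, giving Amin.
A#min: root A# up a minor second → B, giving Bmin.
E7: root E up a minor second → F, giving F7.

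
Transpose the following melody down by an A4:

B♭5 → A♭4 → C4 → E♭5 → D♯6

Fb5 Ebb4 Gb3 Bbb4 A5

Bb5 gives Fb5
Ab4 gives Ebb4
C4 gives Gb3
Eb5 gives Bbb4
D#6 gives A5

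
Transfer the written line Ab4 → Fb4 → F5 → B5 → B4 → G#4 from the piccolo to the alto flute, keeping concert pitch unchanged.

First find concert pitch: the piccolo sounds a perfect octave above written, so Ab4 Fb4 F5 B5 B4 G#4 sounds Ab5 Fb5 F6 B6 B5 G#5.
Then write for alto flute: it sounds a perfect fourth below written, so the part must be a perfect fourth above concert.
Ab5 → Db6
Fb5 → Bbb5
F6 → Bb6
B6 → E7
B5 → E6
G#5 → C#6

Db6 Bbb5 Bb6 E7 E6 C#6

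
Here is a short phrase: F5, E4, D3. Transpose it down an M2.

Eb5 D4 C3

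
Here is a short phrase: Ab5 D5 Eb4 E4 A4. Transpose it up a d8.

Abb6 Db6 Ebb5 Eb5 Ab5

Ab5: an octave up reaches A, and 11 semitones makes it Abb6.
D5: an octave up reaches D, and 11 semitones makes it Db6.
A diminished octave up from Eb4 gives Ebb5.
E4: an octave up reaches E, and 11 semitones makes it Eb5.
A diminished octave up from A4 gives Ab5.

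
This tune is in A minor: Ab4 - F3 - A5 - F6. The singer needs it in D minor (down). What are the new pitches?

Db4 Bb2 D5 Bb5

A minor to D minor down is a perfect fifth, so every note moves down by that interval.
Ab4 becomes Db4
F3 becomes Bb2
A5 becomes D5
F6 becomes Bb5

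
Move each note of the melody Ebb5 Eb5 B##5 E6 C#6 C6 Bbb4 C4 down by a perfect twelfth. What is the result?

Ebb5 down a perfect twelfth is Abb3.
A perfect twelfth down from Eb5 gives Ab3.
A perfect twelfth down from B##5 gives E##4.
E6: a twelfth down reaches A, and 19 semitones makes it A4.
C#6 down a perfect twelfth is F#4.
A perfect twelfth down from C6 gives F4.
A perfect twelfth down from Bbb4 gives Ebb3.
A perfect twelfth down from C4 gives F2.

Abb3 Ab3 E##4 A4 F#4 F4 Ebb3 F2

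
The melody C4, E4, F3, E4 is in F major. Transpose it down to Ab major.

Eb3 G3 Ab2 G3

F major to Ab major down is a major sixth, so every note moves down by that interval.
C4 becomes Eb3
E4 becomes G3
F3 becomes Ab2
E4 becomes G3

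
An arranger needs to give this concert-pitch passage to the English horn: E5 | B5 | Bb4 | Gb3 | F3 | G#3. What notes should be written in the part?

B5 F#6 F5 Db4 C4 D#4

Written C4 sounds as F3 on the English horn, so concert pitches are written a perfect fifth up.
E5 to B5
B5 to F#6
Bb4 to F5
Gb3 to Db4
F3 to C4
G#3 to D#4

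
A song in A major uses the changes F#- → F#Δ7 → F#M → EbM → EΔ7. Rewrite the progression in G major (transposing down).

E- EΔ7 EM DbM DΔ7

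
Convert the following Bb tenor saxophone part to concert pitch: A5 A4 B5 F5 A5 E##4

Written C4 on the Bb tenor saxophone sounds as Bb2, a major ninth lower; apply that shift to every note.
A5 → G4
A4 → G3
B5 → A4
F5 → Eb4
A5 → G4
E##4 → D##3

G4 G3 A4 Eb4 G4 D##3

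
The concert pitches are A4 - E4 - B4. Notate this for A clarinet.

C5 G4 D5

Written C4 sounds as A3 on the A clarinet, so concert pitches are written a minor third up.
A4 -> C5
E4 -> G4
B4 -> D5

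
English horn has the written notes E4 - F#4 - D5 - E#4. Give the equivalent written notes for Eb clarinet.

F#3 G#3 E4 F##3

First find concert pitch: the English horn sounds a perfect fifth below written, so E4 F#4 D5 E#4 sounds A3 B3 G4 A#3.
Then write for Eb clarinet: it sounds a minor third above written, so the part must be a minor third below concert.
A3 → F#3
B3 → G#3
G4 → E4
A#3 → F##3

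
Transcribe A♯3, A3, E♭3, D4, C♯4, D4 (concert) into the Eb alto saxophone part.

The Eb alto saxophone sounds a major sixth below written, so the written part must be a major sixth above concert — transpose each note up.
A#3 gives F##4
A3 gives F#4
Eb3 gives C4
D4 gives B4
C#4 gives A#4
D4 gives B4

F##4 F#4 C4 B4 A#4 B4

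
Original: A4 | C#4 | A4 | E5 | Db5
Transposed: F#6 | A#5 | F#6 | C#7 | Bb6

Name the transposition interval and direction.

up a major thirteenth

Take the first pair: A4 → F#6. A to F spans 13 letter names, so the interval is some kind of thirteenth.
A4 to F#6 is 21 semitones, which makes it a major thirteenth; the second version is higher, so the direction is up.
Checking another pair — Db5 → Bb6 — gives the same interval.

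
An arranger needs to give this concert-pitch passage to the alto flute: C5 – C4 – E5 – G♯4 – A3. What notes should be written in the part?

The alto flute sounds a perfect fourth below written, so the written part must be a perfect fourth above concert — transpose each note up.
C5 becomes F5
C4 becomes F4
E5 becomes A5
G#4 becomes C#5
A3 becomes D4

F5 F4 A5 C#5 D4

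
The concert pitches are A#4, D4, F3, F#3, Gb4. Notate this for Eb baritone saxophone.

Written C4 sounds as Eb2 on the Eb baritone saxophone, so concert pitches are written a major thirteenth up.
A#4 gives F##6
D4 gives B5
F3 gives D5
F#3 gives D#5
Gb4 gives Eb6

F##6 B5 D5 D#5 Eb6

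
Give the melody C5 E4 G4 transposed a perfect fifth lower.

A perfect fifth down from C5 gives F4.
E4: a fifth down reaches A, and 7 semitones makes it A3.
G4: a fifth down reaches C, and 7 semitones makes it C4.

F4 A3 C4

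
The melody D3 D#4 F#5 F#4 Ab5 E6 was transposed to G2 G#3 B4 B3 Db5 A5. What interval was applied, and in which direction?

down a perfect fifth

From D3 to G2 is 5 letter names — a fifth of some quality.
G2 to D3 is 7 semitones, which makes it a perfect fifth; the second version is lower, so the direction is down.
Checking another pair — E6 → A5 — gives the same interval.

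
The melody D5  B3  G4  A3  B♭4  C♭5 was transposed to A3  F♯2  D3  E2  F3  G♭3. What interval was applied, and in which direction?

down a perfect eleventh

Take the first pair: D5 → A3. D to A spans 11 letter names, so the interval is some kind of eleventh.
A3 to D5 is 17 semitones, which makes it a perfect eleventh; the second version is lower, so the direction is down.
Checking another pair — Cb5 → Gb3 — gives the same interval.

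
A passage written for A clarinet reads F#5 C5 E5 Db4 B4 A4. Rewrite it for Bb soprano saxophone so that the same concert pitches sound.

E#5 B4 D#5 C4 A#4 G#4

First find concert pitch: the A clarinet sounds a minor third below written, so F#5 C5 E5 Db4 B4 A4 sounds D#5 A4 C#5 Bb3 G#4 F#4.
Then write for Bb soprano saxophone: it sounds a major second below written, so the part must be a major second above concert.
D#5 → E#5
A4 → B4
C#5 → D#5
Bb3 → C4
G#4 → A#4
F#4 → G#4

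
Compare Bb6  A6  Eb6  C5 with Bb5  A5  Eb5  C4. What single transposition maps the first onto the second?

Take the first pair: Bb6 → Bb5. B to B spans 8 letter names, so the interval is some kind of octave.
Bb5 to Bb6 is 12 semitones, which makes it a perfect octave; the second version is lower, so the direction is down.
Checking another pair — C5 → C4 — gives the same interval.

down a perfect octave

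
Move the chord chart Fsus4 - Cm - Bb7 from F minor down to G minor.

F minor down to G minor is a minor seventh; each chord root moves by that interval while the quality stays the same.
Fsus4: root F down a minor seventh → G, giving Gsus4.
Cm: root C down a minor seventh → D, giving Dm.
Bb7: root Bb down a minor seventh → C, giving C7.

Gsus4 Dm C7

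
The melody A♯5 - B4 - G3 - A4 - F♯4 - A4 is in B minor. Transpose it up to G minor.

F#6 G5 Eb4 F5 D5 F5

From B up to G is a minor sixth; apply that to each pitch.
A#5 becomes F#6
B4 becomes G5
G3 becomes Eb4
A4 becomes F5
F#4 becomes D5
A4 becomes F5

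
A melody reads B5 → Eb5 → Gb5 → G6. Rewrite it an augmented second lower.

Ab5 Dbb5 Fbb5 Fb6

An augmented second down from B5 gives Ab5.
Eb5: a second down reaches D, and 3 semitones makes it Dbb5.
Gb5: a second down reaches F, and 3 semitones makes it Fbb5.
An augmented second down from G6 gives Fb6.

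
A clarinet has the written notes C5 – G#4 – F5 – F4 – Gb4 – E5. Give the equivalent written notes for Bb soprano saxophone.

B4 F##4 E5 E4 F4 D#5

First find concert pitch: the A clarinet sounds a minor third below written, so C5 G#4 F5 F4 Gb4 E5 sounds A4 E#4 D5 D4 Eb4 C#5.
Then write for Bb soprano saxophone: it sounds a major second below written, so the part must be a major second above concert.
A4 → B4
E#4 → F##4
D5 → E5
D4 → E4
Eb4 → F4
C#5 → D#5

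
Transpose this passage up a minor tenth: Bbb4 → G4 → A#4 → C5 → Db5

Dbb6 Bb5 C#6 Eb6 Fb6

A minor tenth up from Bbb4 gives Dbb6.
G4: a tenth up reaches B, and 15 semitones makes it Bb5.
A minor tenth up from A#4 gives C#6.
C5: a tenth up reaches E, and 15 semitones makes it Eb6.
A minor tenth up from Db5 gives Fb6.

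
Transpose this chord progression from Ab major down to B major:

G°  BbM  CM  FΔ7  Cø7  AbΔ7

A#° C#M D#M G#Δ7 D#ø7 BΔ7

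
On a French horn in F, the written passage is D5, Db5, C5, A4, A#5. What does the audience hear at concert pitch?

G4 Gb4 F4 D4 D#5

Written C4 on the French horn in F sounds as F3, a perfect fifth lower; apply that shift to every note.
D5 gives G4
Db5 gives Gb4
C5 gives F4
A4 gives D4
A#5 gives D#5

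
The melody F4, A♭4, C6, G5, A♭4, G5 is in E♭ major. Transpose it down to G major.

A3 C4 E5 B4 C4 B4

E♭ major to G major down is a minor sixth, so every note moves down by that interval.
F4 to A3
Ab4 to C4
C6 to E5
G5 to B4
Ab4 to C4
G5 to B4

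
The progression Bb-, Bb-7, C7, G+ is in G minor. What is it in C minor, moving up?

Eb- Eb-7 F7 C+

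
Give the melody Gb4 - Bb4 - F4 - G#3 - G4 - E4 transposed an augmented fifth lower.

An augmented fifth down from Gb4 gives Cbb4.
An augmented fifth down from Bb4 gives Ebb4.
F4 down an augmented fifth is Bbb3.
G#3 down an augmented fifth is C3.
An augmented fifth down from G4 gives Cb4.
An augmented fifth down from E4 gives Ab3.

Cbb4 Ebb4 Bbb3 C3 Cb4 Ab3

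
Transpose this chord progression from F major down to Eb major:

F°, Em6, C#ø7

Eb° Dm6 Bø7

F major down to Eb major is a major second; each chord root moves by that interval while the quality stays the same.
F°: root F down a major second → Eb, giving Eb°.
Em6: root E down a major second → D, giving Dm6.
C#ø7: root C# down a major second → B, giving Bø7.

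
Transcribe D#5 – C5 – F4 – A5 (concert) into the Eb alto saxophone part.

The Eb alto saxophone sounds a major sixth below written, so the written part must be a major sixth above concert — transpose each note up.
D#5 -> B#5
C5 -> A5
F4 -> D5
A5 -> F#6

B#5 A5 D5 F#6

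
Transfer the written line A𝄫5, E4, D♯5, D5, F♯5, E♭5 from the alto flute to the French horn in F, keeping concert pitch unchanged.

First find concert pitch: the alto flute sounds a perfect fourth below written, so A𝄫5 E4 D♯5 D5 F♯5 E♭5 sounds Ebb5 B3 A#4 A4 C#5 Bb4.
Then write for French horn in F: it sounds a perfect fifth below written, so the part must be a perfect fifth above concert.
Ebb5 → Bbb5
B3 → F#4
A#4 → E#5
A4 → E5
C#5 → G#5
Bb4 → F5

Bbb5 F#4 E#5 E5 G#5 F5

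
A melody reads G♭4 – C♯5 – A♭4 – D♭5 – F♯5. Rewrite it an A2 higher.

A4 D##5 B4 E5 G##5

Gb4 → A4
C#5 → D##5
Ab4 → B4
Db5 → E5
F#5 → G##5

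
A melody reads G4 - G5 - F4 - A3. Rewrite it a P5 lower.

C4 C5 Bb3 D3

G4 → C4
G5 → C5
F4 → Bb3
A3 → D3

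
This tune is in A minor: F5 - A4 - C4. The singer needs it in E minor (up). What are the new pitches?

C6 E5 G4

From A up to E is a perfect fifth; apply that to each pitch.
F5 -> C6
A4 -> E5
C4 -> G4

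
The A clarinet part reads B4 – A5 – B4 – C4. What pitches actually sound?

G#4 F#5 G#4 A3

Written C4 on the A clarinet sounds as A3, a minor third lower; apply that shift to every note.
B4 -> G#4
A5 -> F#5
B4 -> G#4
C4 -> A3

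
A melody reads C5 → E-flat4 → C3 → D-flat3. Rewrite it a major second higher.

A major second up from C5 gives D5.
Eb4: a second up reaches F, and 2 semitones makes it F4.
C3: a second up reaches D, and 2 semitones makes it D3.
Db3 up a major second is Eb3.

D5 F4 D3 Eb3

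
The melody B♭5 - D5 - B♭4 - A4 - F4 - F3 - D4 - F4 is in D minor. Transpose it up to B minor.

G6 B5 G5 F#5 D5 D4 B4 D5

D minor to B minor up is a major sixth, so every note moves up by that interval.
Bb5 → G6
D5 → B5
Bb4 → G5
A4 → F#5
F4 → D5
F3 → D4
D4 → B4
F4 → D5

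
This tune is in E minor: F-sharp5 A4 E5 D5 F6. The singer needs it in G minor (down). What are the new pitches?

From E down to G is a major sixth; apply that to each pitch.
F#5 gives A4
A4 gives C4
E5 gives G4
D5 gives F4
F6 gives Ab5

A4 C4 G4 F4 Ab5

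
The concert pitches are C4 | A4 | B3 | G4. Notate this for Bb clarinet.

D4 B4 C#4 A4

Written C4 sounds as Bb3 on the Bb clarinet, so concert pitches are written a major second up.
C4 → D4
A4 → B4
B3 → C#4
G4 → A4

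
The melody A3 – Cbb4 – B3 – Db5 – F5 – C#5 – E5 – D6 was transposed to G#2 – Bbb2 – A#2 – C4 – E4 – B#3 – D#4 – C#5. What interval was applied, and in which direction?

From A3 to G#2 is 9 letter names — a ninth of some quality.
G#2 to A3 is 13 semitones, which makes it a minor ninth; the second version is lower, so the direction is down.
Checking another pair — D6 → C#5 — gives the same interval.

down a minor ninth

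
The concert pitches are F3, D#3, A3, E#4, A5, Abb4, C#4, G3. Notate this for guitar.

F4 D#4 A4 E#5 A6 Abb5 C#5 G4

The guitar sounds a perfect octave below written, so the written part must be a perfect octave above concert — transpose each note up.
F3 → F4
D#3 → D#4
A3 → A4
E#4 → E#5
A5 → A6
Abb4 → Abb5
C#4 → C#5
G3 → G4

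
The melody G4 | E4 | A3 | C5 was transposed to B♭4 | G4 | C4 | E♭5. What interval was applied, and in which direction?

up a minor third

Take the first pair: G4 → Bb4. G to B spans 3 letter names, so the interval is some kind of third.
G4 to Bb4 is 3 semitones, which makes it a minor third; the second version is higher, so the direction is up.
Checking another pair — C5 → Eb5 — gives the same interval.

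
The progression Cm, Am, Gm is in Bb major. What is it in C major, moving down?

Dm Bm Am

Bb major down to C major is a minor seventh; each chord root moves by that interval while the quality stays the same.
Cm: root C down a minor seventh → D, giving Dm.
Am: root A down a minor seventh → B, giving Bm.
Gm: root G down a minor seventh → A, giving Am.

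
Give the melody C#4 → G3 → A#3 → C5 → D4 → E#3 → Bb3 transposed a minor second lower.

B#3 F#3 G##3 B4 C#4 D##3 A3

C#4 -> B#3
G3 -> F#3
A#3 -> G##3
C5 -> B4
D4 -> C#4
E#3 -> D##3
Bb3 -> A3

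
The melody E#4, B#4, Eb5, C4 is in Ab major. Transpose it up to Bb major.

Ab major to Bb major up is a major second, so every note moves up by that interval.
E#4 to F##4
B#4 to C##5
Eb5 to F5
C4 to D4

F##4 C##5 F5 D4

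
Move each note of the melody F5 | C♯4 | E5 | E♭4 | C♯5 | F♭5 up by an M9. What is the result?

G6 D#5 F#6 F5 D#6 Gb6

A major ninth up from F5 gives G6.
C#4 up a major ninth is D#5.
E5 up a major ninth is F#6.
Eb4 up a major ninth is F5.
C#5 up a major ninth is D#6.
Fb5: a ninth up reaches G, and 14 semitones makes it Gb6.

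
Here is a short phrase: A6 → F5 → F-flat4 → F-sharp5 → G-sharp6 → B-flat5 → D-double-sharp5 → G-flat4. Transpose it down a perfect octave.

A5 F4 Fb3 F#4 G#5 Bb4 D##4 Gb3

A6 -> A5
F5 -> F4
Fb4 -> Fb3
F#5 -> F#4
G#6 -> G#5
Bb5 -> Bb4
D##5 -> D##4
Gb4 -> Gb3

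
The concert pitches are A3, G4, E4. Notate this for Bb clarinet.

B3 A4 F#4

Written C4 sounds as Bb3 on the Bb clarinet, so concert pitches are written a major second up.
A3 → B3
G4 → A4
E4 → F#4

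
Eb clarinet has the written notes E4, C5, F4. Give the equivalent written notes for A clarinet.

First find concert pitch: the Eb clarinet sounds a minor third above written, so E4 C5 F4 sounds G4 Eb5 Ab4.
Then write for A clarinet: it sounds a minor third below written, so the part must be a minor third above concert.
G4 → Bb4
Eb5 → Gb5
Ab4 → Cb5

Bb4 Gb5 Cb5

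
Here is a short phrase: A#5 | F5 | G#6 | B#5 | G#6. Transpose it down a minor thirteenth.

C##4 A3 B#4 D##4 B#4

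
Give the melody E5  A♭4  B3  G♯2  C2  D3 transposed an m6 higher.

E5 becomes C6
Ab4 becomes Fb5
B3 becomes G4
G#2 becomes E3
C2 becomes Ab2
D3 becomes Bb3

C6 Fb5 G4 E3 Ab2 Bb3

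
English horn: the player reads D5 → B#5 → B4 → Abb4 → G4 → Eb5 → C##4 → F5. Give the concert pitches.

G4 E#5 E4 Dbb4 C4 Ab4 F##3 Bb4

Written C4 on the English horn sounds as F3, a perfect fifth lower; apply that shift to every note.
D5 gives G4
B#5 gives E#5
B4 gives E4
Abb4 gives Dbb4
G4 gives C4
Eb5 gives Ab4
C##4 gives F##3
F5 gives Bb4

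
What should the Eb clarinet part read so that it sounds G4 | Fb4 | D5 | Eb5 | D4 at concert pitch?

E4 Db4 B4 C5 B3

The Eb clarinet sounds a minor third above written, so the written part must be a minor third below concert — transpose each note down.
G4 becomes E4
Fb4 becomes Db4
D5 becomes B4
Eb5 becomes C5
D4 becomes B3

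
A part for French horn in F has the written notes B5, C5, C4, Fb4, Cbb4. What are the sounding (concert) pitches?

E5 F4 F3 Bbb3 Fbb3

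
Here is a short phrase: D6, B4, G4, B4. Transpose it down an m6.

D6 down a minor sixth is F#5.
A minor sixth down from B4 gives D#4.
G4: a sixth down reaches B, and 8 semitones makes it B3.
B4: a sixth down reaches D, and 8 semitones makes it D#4.

F#5 D#4 B3 D#4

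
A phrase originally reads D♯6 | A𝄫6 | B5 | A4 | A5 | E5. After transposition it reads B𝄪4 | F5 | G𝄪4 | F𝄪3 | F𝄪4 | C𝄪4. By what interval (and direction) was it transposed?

down a diminished tenth

Take the first pair: D#6 → B##4. D to B spans 10 letter names, so the interval is some kind of tenth.
B##4 to D#6 is 14 semitones, which makes it a diminished tenth; the second version is lower, so the direction is down.
Checking another pair — E5 → C##4 — gives the same interval.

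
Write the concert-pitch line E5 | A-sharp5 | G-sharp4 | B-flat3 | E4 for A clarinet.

G5 C#6 B4 Db4 G4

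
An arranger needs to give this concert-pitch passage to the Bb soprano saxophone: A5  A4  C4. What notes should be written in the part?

B5 B4 D4

The Bb soprano saxophone sounds a major second below written, so the written part must be a major second above concert — transpose each note up.
A5 becomes B5
A4 becomes B4
C4 becomes D4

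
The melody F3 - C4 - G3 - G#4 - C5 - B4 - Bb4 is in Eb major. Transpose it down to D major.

E3 B3 F#3 F##4 B4 A#4 A4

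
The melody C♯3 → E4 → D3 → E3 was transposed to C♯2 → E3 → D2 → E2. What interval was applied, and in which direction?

down a perfect octave

From C#3 to C#2 is 8 letter names — an octave of some quality.
C#2 to C#3 is 12 semitones, which makes it a perfect octave; the second version is lower, so the direction is down.
Checking another pair — E3 → E2 — gives the same interval.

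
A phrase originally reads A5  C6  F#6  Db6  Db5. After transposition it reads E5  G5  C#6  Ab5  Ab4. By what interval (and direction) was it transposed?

Take the first pair: A5 → E5. A to E spans 4 letter names, so the interval is some kind of fourth.
E5 to A5 is 5 semitones, which makes it a perfect fourth; the second version is lower, so the direction is down.
Checking another pair — Db5 → Ab4 — gives the same interval.

down a perfect fourth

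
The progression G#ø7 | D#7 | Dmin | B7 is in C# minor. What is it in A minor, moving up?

Eø7 B7 Bbmin G7

C# minor up to A minor is a minor sixth; each chord root moves by that interval while the quality stays the same.
G#ø7: root G# up a minor sixth → E, giving Eø7.
D#7: root D# up a minor sixth → B, giving B7.
Dmin: root D up a minor sixth → Bb, giving Bbmin.
B7: root B up a minor sixth → G, giving G7.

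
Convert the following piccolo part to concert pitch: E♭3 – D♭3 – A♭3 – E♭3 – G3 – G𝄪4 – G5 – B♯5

Written C4 on the piccolo sounds as C5, a perfect octave higher; apply that shift to every note.
Eb3 becomes Eb4
Db3 becomes Db4
Ab3 becomes Ab4
Eb3 becomes Eb4
G3 becomes G4
G##4 becomes G##5
G5 becomes G6
B#5 becomes B#6

Eb4 Db4 Ab4 Eb4 G4 G##5 G6 B#6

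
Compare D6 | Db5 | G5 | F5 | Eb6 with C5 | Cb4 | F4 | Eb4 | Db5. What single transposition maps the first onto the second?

down a major ninth

Take the first pair: D6 → C5. D to C spans 9 letter names, so the interval is some kind of ninth.
C5 to D6 is 14 semitones, which makes it a major ninth; the second version is lower, so the direction is down.
Checking another pair — Eb6 → Db5 — gives the same interval.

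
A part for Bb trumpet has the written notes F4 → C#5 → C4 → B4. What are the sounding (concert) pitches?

Eb4 B4 Bb3 A4

Written C4 on the Bb trumpet sounds as Bb3, a major second lower; apply that shift to every note.
F4 gives Eb4
C#5 gives B4
C4 gives Bb3
B4 gives A4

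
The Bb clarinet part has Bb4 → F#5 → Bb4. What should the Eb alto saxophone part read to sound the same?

First find concert pitch: the Bb clarinet sounds a major second below written, so Bb4 F#5 Bb4 sounds Ab4 E5 Ab4.
Then write for Eb alto saxophone: it sounds a major sixth below written, so the part must be a major sixth above concert.
Ab4 → F5
E5 → C#6
Ab4 → F5

F5 C#6 F5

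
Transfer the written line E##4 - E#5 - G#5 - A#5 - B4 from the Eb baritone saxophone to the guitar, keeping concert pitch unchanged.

G##3 G#4 B4 C#5 D4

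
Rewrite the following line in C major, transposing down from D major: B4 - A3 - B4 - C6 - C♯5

A4 G3 A4 Bb5 B4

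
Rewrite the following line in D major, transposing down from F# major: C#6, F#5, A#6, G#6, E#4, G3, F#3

A5 D5 F#6 E6 C#4 Eb3 D3

From F# down to D is a major third; apply that to each pitch.
C#6 -> A5
F#5 -> D5
A#6 -> F#6
G#6 -> E6
E#4 -> C#4
G3 -> Eb3
F#3 -> D3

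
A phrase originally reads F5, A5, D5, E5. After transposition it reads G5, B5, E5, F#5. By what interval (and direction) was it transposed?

up a major second

From F5 to G5 is 2 letter names — a second of some quality.
F5 to G5 is 2 semitones, which makes it a major second; the second version is higher, so the direction is up.
Checking another pair — E5 → F#5 — gives the same interval.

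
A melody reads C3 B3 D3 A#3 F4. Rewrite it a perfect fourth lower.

C3 -> G2
B3 -> F#3
D3 -> A2
A#3 -> E#3
F4 -> C4

G2 F#3 A2 E#3 C4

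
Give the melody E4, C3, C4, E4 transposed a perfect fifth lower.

E4 becomes A3
C3 becomes F2
C4 becomes F3
E4 becomes A3

A3 F2 F3 A3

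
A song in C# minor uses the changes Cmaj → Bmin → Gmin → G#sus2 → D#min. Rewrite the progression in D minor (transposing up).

Dbmaj Cmin Abmin Asus2 Emin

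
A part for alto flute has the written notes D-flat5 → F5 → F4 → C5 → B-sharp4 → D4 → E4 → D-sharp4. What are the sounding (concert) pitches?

Ab4 C5 C4 G4 F##4 A3 B3 A#3

Written C4 on the alto flute sounds as G3, a perfect fourth lower; apply that shift to every note.
Db5 becomes Ab4
F5 becomes C5
F4 becomes C4
C5 becomes G4
B#4 becomes F##4
D4 becomes A3
E4 becomes B3
D#4 becomes A#3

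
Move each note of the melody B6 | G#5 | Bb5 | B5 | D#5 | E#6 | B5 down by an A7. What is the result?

Cb6 Ab4 Cbb5 Cb5 Eb4 F5 Cb5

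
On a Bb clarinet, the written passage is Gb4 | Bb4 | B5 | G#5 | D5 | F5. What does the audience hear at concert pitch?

Written C4 on the Bb clarinet sounds as Bb3, a major second lower; apply that shift to every note.
Gb4 → Fb4
Bb4 → Ab4
B5 → A5
G#5 → F#5
D5 → C5
F5 → Eb5

Fb4 Ab4 A5 F#5 C5 Eb5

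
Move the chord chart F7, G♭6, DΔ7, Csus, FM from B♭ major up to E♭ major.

B♭ major up to E♭ major is a perfect fourth; each chord root moves by that interval while the quality stays the same.
F7: root F up a perfect fourth → Bb, giving Bb7.
G♭6: root G♭ up a perfect fourth → Cb, giving Cb6.
DΔ7: root D up a perfect fourth → G, giving GΔ7.
Csus: root C up a perfect fourth → F, giving Fsus.
FM: root F up a perfect fourth → Bb, giving BbM.

Bb7 Cb6 GΔ7 Fsus BbM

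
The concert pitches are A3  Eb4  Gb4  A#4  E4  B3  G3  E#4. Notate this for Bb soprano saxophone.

The Bb soprano saxophone sounds a major second below written, so the written part must be a major second above concert — transpose each note up.
A3 becomes B3
Eb4 becomes F4
Gb4 becomes Ab4
A#4 becomes B#4
E4 becomes F#4
B3 becomes C#4
G3 becomes A3
E#4 becomes F##4

B3 F4 Ab4 B#4 F#4 C#4 A3 F##4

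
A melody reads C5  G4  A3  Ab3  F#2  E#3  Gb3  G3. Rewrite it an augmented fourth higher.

F#5 C#5 D#4 D4 B#2 A##3 C4 C#4

C5 to F#5
G4 to C#5
A3 to D#4
Ab3 to D4
F#2 to B#2
E#3 to A##3
Gb3 to C4
G3 to C#4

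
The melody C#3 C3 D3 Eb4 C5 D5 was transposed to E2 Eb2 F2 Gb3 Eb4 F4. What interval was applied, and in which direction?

Take the first pair: C#3 → E2. C to E spans 6 letter names, so the interval is some kind of sixth.
E2 to C#3 is 9 semitones, which makes it a major sixth; the second version is lower, so the direction is down.
Checking another pair — D5 → F4 — gives the same interval.

down a major sixth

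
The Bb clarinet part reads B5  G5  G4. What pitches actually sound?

A5 F5 F4

The Bb clarinet sounds a major second below written, so transpose each written note down a major second.
B5 becomes A5
G5 becomes F5
G4 becomes F4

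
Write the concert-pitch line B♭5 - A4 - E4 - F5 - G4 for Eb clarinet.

The Eb clarinet sounds a minor third above written, so the written part must be a minor third below concert — transpose each note down.
Bb5 becomes G5
A4 becomes F#4
E4 becomes C#4
F5 becomes D5
G4 becomes E4

G5 F#4 C#4 D5 E4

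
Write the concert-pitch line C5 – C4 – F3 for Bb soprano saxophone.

The Bb soprano saxophone sounds a major second below written, so the written part must be a major second above concert — transpose each note up.
C5 → D5
C4 → D4
F3 → G3

D5 D4 G3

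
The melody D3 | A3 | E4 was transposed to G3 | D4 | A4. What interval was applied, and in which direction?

up a perfect fourth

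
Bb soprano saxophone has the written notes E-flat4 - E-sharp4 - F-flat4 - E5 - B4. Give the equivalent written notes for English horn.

Ab4 A#4 Bbb4 A5 E5

First find concert pitch: the Bb soprano saxophone sounds a major second below written, so E-flat4 E-sharp4 F-flat4 E5 B4 sounds Db4 D#4 Ebb4 D5 A4.
Then write for English horn: it sounds a perfect fifth below written, so the part must be a perfect fifth above concert.
Db4 → Ab4
D#4 → A#4
Ebb4 → Bbb4
D5 → A5
A4 → E5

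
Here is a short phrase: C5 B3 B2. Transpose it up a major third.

E5 D#4 D#3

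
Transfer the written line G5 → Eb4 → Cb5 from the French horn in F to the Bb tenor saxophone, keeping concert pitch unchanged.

D6 Bb4 Gb5

First find concert pitch: the French horn in F sounds a perfect fifth below written, so G5 Eb4 Cb5 sounds C5 Ab3 Fb4.
Then write for Bb tenor saxophone: it sounds a major ninth below written, so the part must be a major ninth above concert.
C5 → D6
Ab3 → Bb4
Fb4 → Gb5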